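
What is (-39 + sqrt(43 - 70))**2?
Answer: 1494 - 234*I*sqrt(3) ≈ 1494.0 - 405.3*I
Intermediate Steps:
(-39 + sqrt(43 - 70))**2 = (-39 + sqrt(-27))**2 = (-39 + 3*I*sqrt(3))**2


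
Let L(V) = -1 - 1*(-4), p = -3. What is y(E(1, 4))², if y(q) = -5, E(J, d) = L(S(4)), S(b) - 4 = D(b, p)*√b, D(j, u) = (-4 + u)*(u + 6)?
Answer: 25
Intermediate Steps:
D(j, u) = (-4 + u)*(6 + u)
S(b) = 4 - 21*√b (S(b) = 4 + (-24 + (-3)² + 2*(-3))*√b = 4 + (-24 + 9 - 6)*√b = 4 - 21*√b)
L(V) = 3 (L(V) = -1 + 4 = 3)
E(J, d) = 3
y(E(1, 4))² = (-5)² = 25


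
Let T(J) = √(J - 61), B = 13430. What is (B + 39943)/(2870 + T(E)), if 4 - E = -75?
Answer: 76590255/4118441 - 160119*√2/8236882 ≈ 18.569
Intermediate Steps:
E = 79 (E = 4 - 1*(-75) = 4 + 75 = 79)
T(J) = √(-61 + J)
(B + 39943)/(2870 + T(E)) = (13430 + 39943)/(2870 + √(-61 + 79)) = 53373/(2870 + √18) = 53373/(2870 + 3*√2)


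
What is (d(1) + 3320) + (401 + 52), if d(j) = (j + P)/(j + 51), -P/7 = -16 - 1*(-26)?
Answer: 196127/52 ≈ 3771.7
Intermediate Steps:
P = -70 (P = -7*(-16 - 1*(-26)) = -7*(-16 + 26) = -7*10 = -70)
d(j) = (-70 + j)/(51 + j) (d(j) = (j - 70)/(j + 51) = (-70 + j)/(51 + j))
(d(1) + 3320) + (401 + 52) = ((-70 + 1)/(51 + 1) + 3320) + (401 + 52) = (-69/52 + 3320) + 453 = 172571/52 + 453 = 196127/52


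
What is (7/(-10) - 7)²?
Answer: 5929/100 ≈ 59.290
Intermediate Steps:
(7/(-10) - 7)² = (7*(-⅒) - 7)² = (-7/10 - 7)² = (-77/10)² = 5929/100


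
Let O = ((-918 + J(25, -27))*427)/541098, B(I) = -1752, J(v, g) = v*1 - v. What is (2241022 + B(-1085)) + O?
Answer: 67314673693/30061 ≈ 2.2393e+6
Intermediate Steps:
J(v, g) = 0 (J(v, g) = v - v = 0)
O = -21777/30061 (O = ((-918 + 0)*427)/541098 = -918*427*(1/541098) = -391986*1/541098 = -21777/30061 ≈ -0.72443)
(2241022 + B(-1085)) + O = (2241022 - 1752) - 21777/30061 = 2239270 - 21777/30061 = 67314673693/30061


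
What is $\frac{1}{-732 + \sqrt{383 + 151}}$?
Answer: $- \frac{122}{89215} - \frac{\sqrt{534}}{535290} \approx -0.0014107$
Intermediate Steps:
$\frac{1}{-732 + \sqrt{383 + 151}} = \frac{1}{-732 + \sqrt{534}}$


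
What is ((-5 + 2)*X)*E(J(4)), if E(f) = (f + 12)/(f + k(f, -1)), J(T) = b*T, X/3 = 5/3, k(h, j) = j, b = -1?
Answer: 24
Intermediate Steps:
X = 5 (X = 3*(5/3) = 5)
J(T) = -T
E(f) = (12 + f)/(-1 + f) (E(f) = (f + 12)/(f - 1) = (12 + f)/(-1 + f))
((-5 + 2)*X)*E(J(4)) = ((-5 + 2)*5)*((12 - 1*4)/(-1 - 1*4)) = (-3*5)*((12 - 4)/(-1 - 4)) = -15*8/(-5) = -(-3)*8 = -15*(-8/5) = 24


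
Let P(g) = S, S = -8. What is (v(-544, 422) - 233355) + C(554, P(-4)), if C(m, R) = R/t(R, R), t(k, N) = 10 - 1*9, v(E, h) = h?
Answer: -232941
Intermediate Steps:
t(k, N) = 1 (t(k, N) = 10 - 9 = 1)
P(g) = -8
C(m, R) = R (C(m, R) = R/1 = R*1 = R)
(v(-544, 422) - 233355) + C(554, P(-4)) = (422 - 233355) - 8 = -232933 - 8 = -232941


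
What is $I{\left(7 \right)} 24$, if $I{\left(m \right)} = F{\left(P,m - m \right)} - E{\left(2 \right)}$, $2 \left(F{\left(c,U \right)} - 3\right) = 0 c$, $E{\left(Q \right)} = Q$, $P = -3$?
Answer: $24$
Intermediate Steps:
$F{\left(c,U \right)} = 3$ ($F{\left(c,U \right)} = 3 + \frac{0 c}{2} = 3 + \frac{1}{2} \cdot 0 = 3 + 0 = 3$)
$I{\left(m \right)} = 1$ ($I{\left(m \right)} = 3 - 2 = 1$)
$I{\left(7 \right)} 24 = 1 \cdot 24 = 24$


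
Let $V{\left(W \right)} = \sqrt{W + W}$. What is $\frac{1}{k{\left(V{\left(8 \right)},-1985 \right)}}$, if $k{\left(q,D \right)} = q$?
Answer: $\frac{1}{4} \approx 0.25$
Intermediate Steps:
$V{\left(W \right)} = \sqrt{2} \sqrt{W}$ ($V{\left(W \right)} = \sqrt{2 W} = \sqrt{2} \sqrt{W}$)
$\frac{1}{k{\left(V{\left(8 \right)},-1985 \right)}} = \frac{1}{\sqrt{2} \sqrt{8}} = \frac{1}{\sqrt{2} \cdot 2 \sqrt{2}} = \frac{1}{4}$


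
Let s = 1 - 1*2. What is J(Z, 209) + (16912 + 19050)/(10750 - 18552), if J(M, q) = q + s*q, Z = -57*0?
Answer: -17981/3901 ≈ -4.6093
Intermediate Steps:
s = -1 (s = 1 - 2 = -1)
Z = 0
J(M, q) = 0 (J(M, q) = q - q = 0)
J(Z, 209) + (16912 + 19050)/(10750 - 18552) = 0 + (16912 + 19050)/(10750 - 18552) = 0 + 35962/(-7802) = 0 + 35962*(-1/7802) = 0 - 17981/3901 = -17981/3901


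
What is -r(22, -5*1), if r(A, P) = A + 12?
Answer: -34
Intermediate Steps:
r(A, P) = 12 + A
-r(22, -5*1) = -(12 + 22) = -1*34 = -34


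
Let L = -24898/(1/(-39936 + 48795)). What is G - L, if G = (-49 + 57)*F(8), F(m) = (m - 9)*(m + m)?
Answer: 220571254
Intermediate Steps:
F(m) = 2*m*(-9 + m) (F(m) = (-9 + m)*(2*m) = 2*m*(-9 + m))
G = -128 (G = (-49 + 57)*(2*8*(-9 + 8)) = 8*(2*8*(-1)) = 8*(-16) = -128)
L = -220571382 (L = -24898/(1/8859) = -24898/1/8859 = -24898*8859 = -220571382)
G - L = -128 - 1*(-220571382) = -128 + 220571382 = 220571254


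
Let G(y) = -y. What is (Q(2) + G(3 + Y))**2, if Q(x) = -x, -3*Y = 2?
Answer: 169/9 ≈ 18.778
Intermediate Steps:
Y = -2/3 (Y = -1/3*2 = -2/3 ≈ -0.66667)
(Q(2) + G(3 + Y))**2 = (-1*2 - (3 - 2/3))**2 = (-2 - 1*7/3)**2 = (-2 - 7/3)**2 = (-13/3)**2 = 169/9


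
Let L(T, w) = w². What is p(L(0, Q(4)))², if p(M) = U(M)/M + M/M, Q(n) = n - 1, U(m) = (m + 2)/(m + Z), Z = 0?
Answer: 8464/6561 ≈ 1.2900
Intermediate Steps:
U(m) = (2 + m)/m (U(m) = (m + 2)/(m + 0) = (2 + m)/m)
Q(n) = -1 + n
p(M) = 1 + (2 + M)/M² (p(M) = ((2 + M)/M)/M + M/M = (2 + M)/M² + 1 = 1 + (2 + M)/M²)
p(L(0, Q(4)))² = ((2 + (-1 + 4)² + ((-1 + 4)²)²)/((-1 + 4)²)²)² = ((2 + 3² + (3²)²)/(3²)²)² = ((2 + 9 + 9²)/9²)² = ((2 + 9 + 81)/81)² = ((1/81)*92)² = (92/81)² = 8464/6561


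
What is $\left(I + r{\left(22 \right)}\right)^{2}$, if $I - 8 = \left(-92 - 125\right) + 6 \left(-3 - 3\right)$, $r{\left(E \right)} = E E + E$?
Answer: $68121$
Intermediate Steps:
$r{\left(E \right)} = E + E^{2}$ ($r{\left(E \right)} = E^{2} + E = E + E^{2}$)
$I = -245$ ($I = 8 + \left(\left(-92 - 125\right) + 6 \left(-3 - 3\right)\right) = 8 + \left(-217 + 6 \left(-6\right)\right) = 8 - 253 = -245$)
$\left(I + r{\left(22 \right)}\right)^{2} = \left(-245 + 22 \left(1 + 22\right)\right)^{2} = \left(-245 + 22 \cdot 23\right)^{2} = \left(-245 + 506\right)^{2} = 261^{2} = 68121$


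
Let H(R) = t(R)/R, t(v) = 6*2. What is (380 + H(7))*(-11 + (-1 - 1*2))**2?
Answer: 74816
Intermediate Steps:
t(v) = 12
H(R) = 12/R
(380 + H(7))*(-11 + (-1 - 1*2))**2 = (380 + 12/7)*(-11 + (-1 - 1*2))**2 = (380 + 12*(1/7))*(-11 + (-1 - 2))**2 = (380 + 12/7)*(-11 - 3)**2 = (2672/7)*(-14)**2 = (2672/7)*196 = 74816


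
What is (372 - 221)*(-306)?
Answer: -46206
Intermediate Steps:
(372 - 221)*(-306) = 151*(-306) = -46206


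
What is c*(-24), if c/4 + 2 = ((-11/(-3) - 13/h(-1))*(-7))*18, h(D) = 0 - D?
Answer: -112704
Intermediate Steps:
h(D) = -D
c = 4696 (c = -8 + 4*(((-11/(-3) - 13/((-1*(-1))))*(-7))*18) = -8 + 4*(((-11*(-1/3) - 13/1)*(-7))*18) = -8 + 4*(((11/3 - 13*1)*(-7))*18) = -8 + 4*(((11/3 - 13)*(-7))*18) = -8 + 4*(-28/3*(-7)*18) = -8 + 4*((196/3)*18) = -8 + 4*1176 = -8 + 4704 = 4696)
c*(-24) = 4696*(-24) = -112704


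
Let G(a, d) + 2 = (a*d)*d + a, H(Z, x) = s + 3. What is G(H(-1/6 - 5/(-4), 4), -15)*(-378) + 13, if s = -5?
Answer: 171625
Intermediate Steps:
H(Z, x) = -2 (H(Z, x) = -5 + 3 = -2)
G(a, d) = -2 + a + a*d² (G(a, d) = -2 + ((a*d)*d + a) = -2 + (a*d² + a) = -2 + (a + a*d²) = -2 + a + a*d²)
G(H(-1/6 - 5/(-4), 4), -15)*(-378) + 13 = (-2 - 2 - 2*(-15)²)*(-378) + 13 = (-2 - 2 - 2*225)*(-378) + 13 = (-2 - 2 - 450)*(-378) + 13 = -454*(-378) + 13 = 171612 + 13 = 171625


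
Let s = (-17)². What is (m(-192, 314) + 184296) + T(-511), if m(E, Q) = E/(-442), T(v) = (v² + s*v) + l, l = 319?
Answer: 65870693/221 ≈ 2.9806e+5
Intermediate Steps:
s = 289
T(v) = 319 + v² + 289*v (T(v) = (v² + 289*v) + 319 = 319 + v² + 289*v)
m(E, Q) = -E/442 (m(E, Q) = E*(-1/442) = -E/442)
(m(-192, 314) + 184296) + T(-511) = (-1/442*(-192) + 184296) + (319 + (-511)² + 289*(-511)) = (96/221 + 184296) + (319 + 261121 - 147679) = 40729512/221 + 113761 = 65870693/221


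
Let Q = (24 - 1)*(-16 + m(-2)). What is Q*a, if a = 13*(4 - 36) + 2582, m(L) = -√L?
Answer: -797088 - 49818*I*√2 ≈ -7.9709e+5 - 70453.0*I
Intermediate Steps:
Q = -368 - 23*I*√2 (Q = (24 - 1)*(-16 - √(-2)) = 23*(-16 - I*√2) = -368 - 23*I*√2 ≈ -368.0 - 32.527*I)
a = 2166 (a = 13*(-32) + 2582 = -416 + 2582 = 2166)
Q*a = (-368 - 23*I*√2)*2166 = -797088 - 49818*I*√2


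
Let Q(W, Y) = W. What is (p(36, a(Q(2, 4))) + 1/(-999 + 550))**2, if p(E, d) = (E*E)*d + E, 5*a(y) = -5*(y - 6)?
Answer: 5493300000841/201601 ≈ 2.7248e+7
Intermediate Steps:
a(y) = 6 - y (a(y) = (-5*(y - 6))/5 = (-5*(-6 + y))/5 = (30 - 5*y)/5 = 6 - y)
p(E, d) = E + d*E**2 (p(E, d) = E**2*d + E = d*E**2 + E = E + d*E**2)
(p(36, a(Q(2, 4))) + 1/(-999 + 550))**2 = (36*(1 + 36*(6 - 1*2)) + 1/(-999 + 550))**2 = (36*(1 + 36*(6 - 2)) + 1/(-449))**2 = (36*(1 + 36*4) - 1/449)**2 = (36*(1 + 144) - 1/449)**2 = (36*145 - 1/449)**2 = (5220 - 1/449)**2 = (2343779/449)**2 = 5493300000841/201601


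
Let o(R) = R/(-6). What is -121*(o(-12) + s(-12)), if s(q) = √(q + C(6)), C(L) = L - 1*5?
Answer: -242 - 121*I*√11 ≈ -242.0 - 401.31*I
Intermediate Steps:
o(R) = -R/6 (o(R) = R*(-⅙) = -R/6)
C(L) = -5 + L (C(L) = L - 5 = -5 + L)
s(q) = √(1 + q) (s(q) = √(q + (-5 + 6)) = √(q + 1) = √(1 + q))
-121*(o(-12) + s(-12)) = -121*(-⅙*(-12) + √(1 - 12)) = -121*(2 + √(-11)) = -121*(2 + I*√11) = -242 - 121*I*√11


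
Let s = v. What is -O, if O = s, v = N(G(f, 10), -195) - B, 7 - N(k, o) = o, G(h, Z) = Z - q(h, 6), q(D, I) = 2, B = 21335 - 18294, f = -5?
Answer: 2839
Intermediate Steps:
B = 3041
G(h, Z) = -2 + Z (G(h, Z) = Z - 1*2 = Z - 2 = -2 + Z)
N(k, o) = 7 - o
v = -2839 (v = (7 - 1*(-195)) - 1*3041 = (7 + 195) - 3041 = 202 - 3041 = -2839)
s = -2839
O = -2839
-O = -1*(-2839) = 2839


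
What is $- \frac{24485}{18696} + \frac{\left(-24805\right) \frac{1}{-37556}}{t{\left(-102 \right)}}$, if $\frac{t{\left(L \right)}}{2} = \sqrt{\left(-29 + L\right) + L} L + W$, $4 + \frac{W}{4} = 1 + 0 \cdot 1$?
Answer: $\frac{5 \left(- 38128042 \sqrt{233} + 4579911 i\right)}{8562768 \left(- 2 i + 17 \sqrt{233}\right)} \approx -1.3096 + 0.00021209 i$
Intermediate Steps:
$W = -12$ ($W = -16 + 4 \left(1 + 0 \cdot 1\right) = -16 + 4 \left(1 + 0\right) = -16 + 4 \cdot 1 = -16 + 4 = -12$)
$t{\left(L \right)} = -24 + 2 L \sqrt{-29 + 2 L}$ ($t{\left(L \right)} = 2 \left(\sqrt{\left(-29 + L\right) + L} L - 12\right) = 2 \left(\sqrt{-29 + 2 L} L - 12\right) = 2 \left(L \sqrt{-29 + 2 L} - 12\right) = 2 \left(-12 + L \sqrt{-29 + 2 L}\right) = -24 + 2 L \sqrt{-29 + 2 L}$)
$- \frac{24485}{18696} + \frac{\left(-24805\right) \frac{1}{-37556}}{t{\left(-102 \right)}} = - \frac{24485}{18696} + \frac{\left(-24805\right) \frac{1}{-37556}}{-24 + 2 \left(-102\right) \sqrt{-29 + 2 \left(-102\right)}} = \left(-24485\right) \frac{1}{18696} + \frac{\left(-24805\right) \left(- \frac{1}{37556}\right)}{-24 + 2 \left(-102\right) \sqrt{-29 - 204}} = - \frac{24485}{18696} + \frac{605}{916 \left(-24 + 2 \left(-102\right) \sqrt{-233}\right)} = - \frac{24485}{18696} + \frac{605}{916 \left(-24 + 2 \left(-102\right) i \sqrt{233}\right)} = - \frac{24485}{18696} + \frac{605}{916 \left(-24 - 204 i \sqrt{233}\right)}$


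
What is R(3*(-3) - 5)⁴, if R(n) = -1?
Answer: 1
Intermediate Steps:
R(3*(-3) - 5)⁴ = (-1)⁴ = 1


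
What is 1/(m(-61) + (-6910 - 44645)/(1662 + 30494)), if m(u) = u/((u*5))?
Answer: -160780/225619 ≈ -0.71262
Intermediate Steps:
m(u) = ⅕ (m(u) = u/((5*u)) = u*(1/(5*u)) = ⅕)
1/(m(-61) + (-6910 - 44645)/(1662 + 30494)) = 1/(⅕ + (-6910 - 44645)/(1662 + 30494)) = 1/(⅕ - 51555/32156) = 1/(-225619/160780) = -160780/225619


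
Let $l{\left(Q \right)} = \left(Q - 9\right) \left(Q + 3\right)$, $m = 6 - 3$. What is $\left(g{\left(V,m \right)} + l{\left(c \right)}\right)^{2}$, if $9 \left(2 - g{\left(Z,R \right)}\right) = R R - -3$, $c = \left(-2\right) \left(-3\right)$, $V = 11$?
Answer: $\frac{6241}{9} \approx 693.44$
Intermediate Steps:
$c = 6$
$m = 3$ ($m = 6 - 3 = 3$)
$g{\left(Z,R \right)} = \frac{5}{3} - \frac{R^{2}}{9}$ ($g{\left(Z,R \right)} = 2 - \frac{R R - -3}{9} = 2 - \frac{R^{2} + 3}{9} = 2 - \frac{3 + R^{2}}{9} = 2 - \left(\frac{1}{3} + \frac{R^{2}}{9}\right) = \frac{5}{3} - \frac{R^{2}}{9}$)
$l{\left(Q \right)} = \left(-9 + Q\right) \left(3 + Q\right)$
$\left(g{\left(V,m \right)} + l{\left(c \right)}\right)^{2} = \left(\left(\frac{5}{3} - \frac{3^{2}}{9}\right) - \left(63 - 36\right)\right)^{2} = \left(\left(\frac{5}{3} - 1\right) - 27\right)^{2} = \left(\frac{2}{3} - 27\right)^{2} = \left(- \frac{79}{3}\right)^{2} = \frac{6241}{9}$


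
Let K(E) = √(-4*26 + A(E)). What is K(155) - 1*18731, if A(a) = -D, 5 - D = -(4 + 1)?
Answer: -18731 + I*√114 ≈ -18731.0 + 10.677*I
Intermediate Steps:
D = 10 (D = 5 - (-1)*(4 + 1) = 5 - (-1)*5 = 5 - 1*(-5) = 5 + 5 = 10)
A(a) = -10 (A(a) = -1*10 = -10)
K(E) = I*√114 (K(E) = √(-4*26 - 10) = √(-104 - 10) = √(-114) = I*√114)
K(155) - 1*18731 = I*√114 - 1*18731 = I*√114 - 18731 = -18731 + I*√114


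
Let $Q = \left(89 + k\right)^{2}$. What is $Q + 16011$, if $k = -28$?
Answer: $19732$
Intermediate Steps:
$Q = 3721$ ($Q = \left(89 - 28\right)^{2} = 61^{2} = 3721$)
$Q + 16011 = 3721 + 16011 = 19732$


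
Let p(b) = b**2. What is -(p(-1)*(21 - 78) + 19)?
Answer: 38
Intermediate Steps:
-(p(-1)*(21 - 78) + 19) = -((-1)**2*(21 - 78) + 19) = -(1*(-57) + 19) = -(-57 + 19) = -1*(-38) = 38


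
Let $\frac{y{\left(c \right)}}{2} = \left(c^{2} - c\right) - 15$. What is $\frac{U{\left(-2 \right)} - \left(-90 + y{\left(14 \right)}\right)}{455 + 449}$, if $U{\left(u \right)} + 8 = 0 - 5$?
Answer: $- \frac{257}{904} \approx -0.28429$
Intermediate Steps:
$U{\left(u \right)} = -13$ ($U{\left(u \right)} = -8 + \left(0 - 5\right) = -8 - 5 = -13$)
$y{\left(c \right)} = -30 - 2 c + 2 c^{2}$ ($y{\left(c \right)} = 2 \left(\left(c^{2} - c\right) - 15\right) = 2 \left(-15 + c^{2} - c\right) = -30 - 2 c + 2 c^{2}$)
$\frac{U{\left(-2 \right)} - \left(-90 + y{\left(14 \right)}\right)}{455 + 449} = \frac{-13 - \left(-120 - 28 + 392\right)}{455 + 449} = \frac{-13 + \left(90 - \left(-30 - 28 + 2 \cdot 196\right)\right)}{904} = \left(-13 + \left(90 - \left(-30 - 28 + 392\right)\right)\right) \frac{1}{904} = \left(-13 + \left(90 - 334\right)\right) \frac{1}{904} = \left(-13 - 244\right) \frac{1}{904} = \left(-257\right) \frac{1}{904} = - \frac{257}{904}$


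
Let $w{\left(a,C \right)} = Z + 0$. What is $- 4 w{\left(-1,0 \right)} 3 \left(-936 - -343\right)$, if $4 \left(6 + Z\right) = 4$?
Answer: $-35580$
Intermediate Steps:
$Z = -5$ ($Z = -6 + \frac{1}{4} \cdot 4 = -6 + 1 = -5$)
$w{\left(a,C \right)} = -5$ ($w{\left(a,C \right)} = -5 + 0 = -5$)
$- 4 w{\left(-1,0 \right)} 3 \left(-936 - -343\right) = \left(-4\right) \left(-5\right) 3 \left(-936 - -343\right) = 20 \cdot 3 \left(-936 + 343\right) = 60 \left(-593\right) = -35580$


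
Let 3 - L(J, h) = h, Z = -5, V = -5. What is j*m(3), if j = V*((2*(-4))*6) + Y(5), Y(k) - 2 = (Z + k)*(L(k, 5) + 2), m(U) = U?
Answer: 726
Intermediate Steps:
L(J, h) = 3 - h
Y(k) = 2 (Y(k) = 2 + (-5 + k)*((3 - 1*5) + 2) = 2 + (-5 + k)*((3 - 5) + 2) = 2 + (-5 + k)*(-2 + 2) = 2 + (-5 + k)*0 = 2 + 0 = 2)
j = 242 (j = -5*2*(-4)*6 + 2 = -(-40)*6 + 2 = -5*(-48) + 2 = 240 + 2 = 242)
j*m(3) = 242*3 = 726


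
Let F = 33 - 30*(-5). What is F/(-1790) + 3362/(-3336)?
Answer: -1657117/1492860 ≈ -1.1100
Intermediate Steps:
F = 183 (F = 33 + 150 = 183)
F/(-1790) + 3362/(-3336) = 183/(-1790) + 3362/(-3336) = 183*(-1/1790) + 3362*(-1/3336) = -183/1790 - 1681/1668 = -1657117/1492860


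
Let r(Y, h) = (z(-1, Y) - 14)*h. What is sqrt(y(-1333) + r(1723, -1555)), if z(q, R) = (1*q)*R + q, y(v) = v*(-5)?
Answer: sqrt(2709255) ≈ 1646.0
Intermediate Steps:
y(v) = -5*v
z(q, R) = q + R*q (z(q, R) = q*R + q = R*q + q = q + R*q)
r(Y, h) = h*(-15 - Y) (r(Y, h) = (-(1 + Y) - 14)*h = ((-1 - Y) - 14)*h = (-15 - Y)*h = h*(-15 - Y))
sqrt(y(-1333) + r(1723, -1555)) = sqrt(-5*(-1333) - 1*(-1555)*(15 + 1723)) = sqrt(6665 - 1*(-1555)*1738) = sqrt(6665 + 2702590) = sqrt(2709255)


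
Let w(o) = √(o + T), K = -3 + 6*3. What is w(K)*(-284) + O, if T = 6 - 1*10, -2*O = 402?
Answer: -201 - 284*√11 ≈ -1142.9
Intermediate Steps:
O = -201 (O = -½*402 = -201)
T = -4 (T = 6 - 10 = -4)
K = 15 (K = -3 + 18 = 15)
w(o) = √(-4 + o) (w(o) = √(o - 4) = √(-4 + o))
w(K)*(-284) + O = √(-4 + 15)*(-284) - 201 = √11*(-284) - 201 = -284*√11 - 201 = -201 - 284*√11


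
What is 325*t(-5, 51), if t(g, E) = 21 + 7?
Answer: 9100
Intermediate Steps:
t(g, E) = 28
325*t(-5, 51) = 325*28 = 9100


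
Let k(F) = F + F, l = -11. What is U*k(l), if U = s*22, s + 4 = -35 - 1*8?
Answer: 22748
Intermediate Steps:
s = -47 (s = -4 + (-35 - 1*8) = -4 + (-35 - 8) = -4 - 43 = -47)
U = -1034 (U = -47*22 = -1034)
k(F) = 2*F
U*k(l) = -2068*(-11) = -1034*(-22) = 22748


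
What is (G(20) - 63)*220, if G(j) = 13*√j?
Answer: -13860 + 5720*√5 ≈ -1069.7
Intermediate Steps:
(G(20) - 63)*220 = (13*√20 - 63)*220 = (13*(2*√5) - 63)*220 = (26*√5 - 63)*220 = (-63 + 26*√5)*220 = -13860 + 5720*√5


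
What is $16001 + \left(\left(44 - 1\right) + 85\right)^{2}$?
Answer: $32385$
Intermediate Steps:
$16001 + \left(\left(44 - 1\right) + 85\right)^{2} = 16001 + \left(43 + 85\right)^{2} = 16001 + 128^{2} = 16001 + 16384 = 32385$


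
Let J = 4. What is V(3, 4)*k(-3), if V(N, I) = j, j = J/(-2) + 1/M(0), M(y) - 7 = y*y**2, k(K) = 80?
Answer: -1040/7 ≈ -148.57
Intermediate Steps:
M(y) = 7 + y**3 (M(y) = 7 + y*y**2 = 7 + y**3)
j = -13/7 (j = 4/(-2) + 1/(7 + 0**3) = 4*(-1/2) + 1/(7 + 0) = -2 + 1/7 = -13/7 ≈ -1.8571)
V(N, I) = -13/7
V(3, 4)*k(-3) = -13/7*80 = -1040/7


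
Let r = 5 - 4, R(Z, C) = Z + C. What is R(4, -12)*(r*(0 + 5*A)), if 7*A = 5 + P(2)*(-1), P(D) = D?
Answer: -120/7 ≈ -17.143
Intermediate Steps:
R(Z, C) = C + Z
A = 3/7 (A = (5 + 2*(-1))/7 = (5 - 2)/7 = (1/7)*3 = 3/7 ≈ 0.42857)
r = 1
R(4, -12)*(r*(0 + 5*A)) = (-12 + 4)*(1*(0 + 5*(3/7))) = -8*(0 + 15/7) = -8*15/7 = -120/7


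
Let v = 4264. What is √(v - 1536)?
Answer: 2*√682 ≈ 52.230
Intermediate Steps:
√(v - 1536) = √(4264 - 1536) = √2728 = 2*√682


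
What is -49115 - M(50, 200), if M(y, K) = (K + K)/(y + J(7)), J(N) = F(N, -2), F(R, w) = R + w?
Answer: -540345/11 ≈ -49122.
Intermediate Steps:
J(N) = -2 + N (J(N) = N - 2 = -2 + N)
M(y, K) = 2*K/(5 + y) (M(y, K) = (K + K)/(y + (-2 + 7)) = (2*K)/(y + 5) = (2*K)/(5 + y) = 2*K/(5 + y))
-49115 - M(50, 200) = -49115 - 2*200/(5 + 50) = -49115 - 2*200/55 = -49115 - 1*80/11 = -49115 - 80/11 = -540345/11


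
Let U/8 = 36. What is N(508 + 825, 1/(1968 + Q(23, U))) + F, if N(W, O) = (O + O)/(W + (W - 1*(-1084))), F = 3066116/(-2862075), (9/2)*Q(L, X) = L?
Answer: -1361201854751/1270618196250 ≈ -1.0713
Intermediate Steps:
U = 288 (U = 8*36 = 288)
Q(L, X) = 2*L/9
F = -3066116/2862075 (F = 3066116*(-1/2862075) = -3066116/2862075 ≈ -1.0713)
N(W, O) = 2*O/(1084 + 2*W) (N(W, O) = (2*O)/(W + (W + 1084)) = (2*O)/(W + (1084 + W)) = (2*O)/(1084 + 2*W) = 2*O/(1084 + 2*W))
N(508 + 825, 1/(1968 + Q(23, U))) + F = 1/((1968 + (2/9)*23)*(542 + (508 + 825))) - 3066116/2862075 = 1/((1968 + 46/9)*(542 + 1333)) - 3066116/2862075 = 1/((17758/9)*1875) - 3066116/2862075 = (9/17758)*(1/1875) - 3066116/2862075 = 3/11098750 - 3066116/2862075 = -1361201854751/1270618196250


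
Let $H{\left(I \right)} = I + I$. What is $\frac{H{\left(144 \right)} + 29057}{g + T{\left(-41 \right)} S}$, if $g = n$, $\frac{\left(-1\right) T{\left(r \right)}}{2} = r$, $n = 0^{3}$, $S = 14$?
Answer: $\frac{29345}{1148} \approx 25.562$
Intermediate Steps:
$n = 0$
$T{\left(r \right)} = - 2 r$
$g = 0$
$H{\left(I \right)} = 2 I$
$\frac{H{\left(144 \right)} + 29057}{g + T{\left(-41 \right)} S} = \frac{2 \cdot 144 + 29057}{0 + \left(-2\right) \left(-41\right) 14} = \frac{288 + 29057}{0 + 82 \cdot 14} = \frac{29345}{0 + 1148} = \frac{29345}{1148}$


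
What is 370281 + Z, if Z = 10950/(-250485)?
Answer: 6183321689/16699 ≈ 3.7028e+5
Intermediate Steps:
Z = -730/16699 (Z = 10950*(-1/250485) = -730/16699 ≈ -0.043715)
370281 + Z = 370281 - 730/16699 = 6183321689/16699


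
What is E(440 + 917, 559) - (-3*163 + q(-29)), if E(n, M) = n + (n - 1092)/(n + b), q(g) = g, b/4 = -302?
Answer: 279640/149 ≈ 1876.8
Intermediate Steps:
b = -1208 (b = 4*(-302) = -1208)
E(n, M) = n + (-1092 + n)/(-1208 + n) (E(n, M) = n + (n - 1092)/(n - 1208) = n + (-1092 + n)/(-1208 + n))
E(440 + 917, 559) - (-3*163 + q(-29)) = (-1092 + (440 + 917)² - 1207*(440 + 917))/(-1208 + (440 + 917)) - (-3*163 - 29) = (-1092 + 1357² - 1207*1357)/(-1208 + 1357) - (-489 - 29) = (-1092 + 1841449 - 1637899)/149 - 1*(-518) = (1/149)*202458 + 518 = 202458/149 + 518 = 279640/149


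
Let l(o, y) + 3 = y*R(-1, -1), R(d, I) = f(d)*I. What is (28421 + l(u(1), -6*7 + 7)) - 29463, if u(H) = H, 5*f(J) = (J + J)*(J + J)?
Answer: -1017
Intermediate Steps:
f(J) = 4*J²/5 (f(J) = ((J + J)*(J + J))/5 = ((2*J)*(2*J))/5 = (4*J²)/5 = 4*J²/5)
R(d, I) = 4*I*d²/5 (R(d, I) = (4*d²/5)*I = 4*I*d²/5)
l(o, y) = -3 - 4*y/5 (l(o, y) = -3 + y*((⅘)*(-1)*(-1)²) = -3 + y*((⅘)*(-1)*1) = -3 + y*(-⅘) = -3 - 4*y/5)
(28421 + l(u(1), -6*7 + 7)) - 29463 = (28421 + (-3 - 4*(-6*7 + 7)/5)) - 29463 = (28421 + (-3 - 4*(-42 + 7)/5)) - 29463 = (28421 + (-3 - ⅘*(-35))) - 29463 = (28421 + (-3 + 28)) - 29463 = (28421 + 25) - 29463 = 28446 - 29463 = -1017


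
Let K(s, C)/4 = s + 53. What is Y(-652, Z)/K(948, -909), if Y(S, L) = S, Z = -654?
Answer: -163/1001 ≈ -0.16284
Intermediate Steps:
K(s, C) = 212 + 4*s (K(s, C) = 4*(s + 53) = 4*(53 + s) = 212 + 4*s)
Y(-652, Z)/K(948, -909) = -652/(212 + 4*948) = -652/(212 + 3792) = -652/4004 = -652*1/4004 = -163/1001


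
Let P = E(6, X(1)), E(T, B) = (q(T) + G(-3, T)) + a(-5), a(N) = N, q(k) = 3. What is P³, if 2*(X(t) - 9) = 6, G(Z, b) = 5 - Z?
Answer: 216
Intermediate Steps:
X(t) = 12 (X(t) = 9 + (½)*6 = 9 + 3 = 12)
E(T, B) = 6 (E(T, B) = (3 + (5 - 1*(-3))) - 5 = (3 + (5 + 3)) - 5 = (3 + 8) - 5 = 11 - 5 = 6)
P = 6
P³ = 6³ = 216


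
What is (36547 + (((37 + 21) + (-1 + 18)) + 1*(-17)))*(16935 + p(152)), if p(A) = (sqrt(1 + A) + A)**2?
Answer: 1471228160 + 33383760*sqrt(17) ≈ 1.6089e+9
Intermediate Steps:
p(A) = (A + sqrt(1 + A))**2
(36547 + (((37 + 21) + (-1 + 18)) + 1*(-17)))*(16935 + p(152)) = (36547 + (((37 + 21) + (-1 + 18)) + 1*(-17)))*(16935 + (152 + sqrt(1 + 152))**2) = (36547 + ((58 + 17) - 17))*(16935 + (152 + sqrt(153))**2) = (36547 + (75 - 17))*(16935 + (152 + 3*sqrt(17))**2) = (36547 + 58)*(16935 + (152 + 3*sqrt(17))**2) = 36605*(16935 + (152 + 3*sqrt(17))**2) = 619905675 + 36605*(152 + 3*sqrt(17))**2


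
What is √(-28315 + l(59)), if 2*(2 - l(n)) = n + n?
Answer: 2*I*√7093 ≈ 168.44*I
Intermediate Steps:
l(n) = 2 - n (l(n) = 2 - (n + n)/2 = 2 - n)
√(-28315 + l(59)) = √(-28315 + (2 - 1*59)) = √(-28315 + (2 - 59)) = √(-28315 - 57) = √(-28372) = 2*I*√7093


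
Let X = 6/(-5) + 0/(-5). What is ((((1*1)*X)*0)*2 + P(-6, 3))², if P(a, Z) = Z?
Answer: 9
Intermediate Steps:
X = -6/5 (X = 6*(-⅕) + 0*(-⅕) = -6/5 + 0 = -6/5 ≈ -1.2000)
((((1*1)*X)*0)*2 + P(-6, 3))² = ((((1*1)*(-6/5))*0)*2 + 3)² = (((1*(-6/5))*0)*2 + 3)² = (-6/5*0*2 + 3)² = (0*2 + 3)² = (0 + 3)² = 3² = 9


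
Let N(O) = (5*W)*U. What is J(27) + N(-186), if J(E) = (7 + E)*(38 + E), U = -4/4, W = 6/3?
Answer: 2200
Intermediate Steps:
W = 2 (W = 6*(⅓) = 2)
U = -1 (U = -4*¼ = -1)
N(O) = -10 (N(O) = (5*2)*(-1) = 10*(-1) = -10)
J(27) + N(-186) = (266 + 27² + 45*27) - 10 = (266 + 729 + 1215) - 10 = 2210 - 10 = 2200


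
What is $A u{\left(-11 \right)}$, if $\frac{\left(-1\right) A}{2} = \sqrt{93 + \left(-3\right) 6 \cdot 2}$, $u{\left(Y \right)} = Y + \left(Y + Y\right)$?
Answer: $66 \sqrt{57} \approx 498.29$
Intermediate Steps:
$u{\left(Y \right)} = 3 Y$ ($u{\left(Y \right)} = Y + 2 Y = 3 Y$)
$A = - 2 \sqrt{57}$ ($A = - 2 \sqrt{93 + \left(-3\right) 6 \cdot 2} = - 2 \sqrt{93 - 36} = - 2 \sqrt{57} \approx -15.1$)
$A u{\left(-11 \right)} = - 2 \sqrt{57} \cdot 3 \left(-11\right) = - 2 \sqrt{57} \left(-33\right) = 66 \sqrt{57}$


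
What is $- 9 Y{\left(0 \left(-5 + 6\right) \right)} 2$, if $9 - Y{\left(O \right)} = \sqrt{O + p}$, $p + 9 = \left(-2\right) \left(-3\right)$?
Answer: $-162 + 18 i \sqrt{3} \approx -162.0 + 31.177 i$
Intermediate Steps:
$p = -3$ ($p = -9 - -6 = -9 + 6 = -3$)
$Y{\left(O \right)} = 9 - \sqrt{-3 + O}$ ($Y{\left(O \right)} = 9 - \sqrt{O - 3} = 9 - \sqrt{-3 + O}$)
$- 9 Y{\left(0 \left(-5 + 6\right) \right)} 2 = - 9 \left(9 - \sqrt{-3 + 0 \left(-5 + 6\right)}\right) 2 = - 9 \left(9 - \sqrt{-3 + 0 \cdot 1}\right) 2 = - 9 \left(9 - \sqrt{-3 + 0}\right) 2 = - 9 \left(9 - \sqrt{-3}\right) 2 = - 9 \left(9 - i \sqrt{3}\right) 2 = \left(-81 + 9 i \sqrt{3}\right) 2 = -162 + 18 i \sqrt{3}$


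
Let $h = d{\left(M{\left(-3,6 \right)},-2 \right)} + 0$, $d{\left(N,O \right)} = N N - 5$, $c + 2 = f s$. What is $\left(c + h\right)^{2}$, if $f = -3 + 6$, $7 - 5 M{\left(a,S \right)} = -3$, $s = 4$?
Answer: $81$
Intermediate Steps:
$M{\left(a,S \right)} = 2$ ($M{\left(a,S \right)} = \frac{7}{5} - - \frac{3}{5} = \frac{7}{5} + \frac{3}{5} = 2$)
$f = 3$
$c = 10$ ($c = -2 + 3 \cdot 4 = -2 + 12 = 10$)
$d{\left(N,O \right)} = -5 + N^{2}$ ($d{\left(N,O \right)} = N^{2} - 5 = -5 + N^{2}$)
$h = -1$ ($h = \left(-5 + 2^{2}\right) + 0 = \left(-5 + 4\right) + 0 = -1 + 0 = -1$)
$\left(c + h\right)^{2} = \left(10 - 1\right)^{2} = 9^{2} = 81$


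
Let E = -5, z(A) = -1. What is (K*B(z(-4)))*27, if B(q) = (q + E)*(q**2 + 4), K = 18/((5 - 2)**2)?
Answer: -1620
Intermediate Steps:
K = 2 (K = 18/(3**2) = 18/9 = 18*(1/9) = 2)
B(q) = (-5 + q)*(4 + q**2) (B(q) = (q - 5)*(q**2 + 4) = (-5 + q)*(4 + q**2))
(K*B(z(-4)))*27 = (2*(-20 + (-1)**3 - 5*(-1)**2 + 4*(-1)))*27 = (2*(-20 - 1 - 5*1 - 4))*27 = (2*(-20 - 1 - 5 - 4))*27 = (2*(-30))*27 = -60*27 = -1620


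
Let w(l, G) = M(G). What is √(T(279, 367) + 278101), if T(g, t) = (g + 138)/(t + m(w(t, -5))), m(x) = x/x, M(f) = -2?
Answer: √2353856455/92 ≈ 527.35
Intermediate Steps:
w(l, G) = -2
m(x) = 1
T(g, t) = (138 + g)/(1 + t) (T(g, t) = (g + 138)/(t + 1) = (138 + g)/(1 + t))
√(T(279, 367) + 278101) = √((138 + 279)/(1 + 367) + 278101) = √(417/368 + 278101) = √(102341585/368) = √2353856455/92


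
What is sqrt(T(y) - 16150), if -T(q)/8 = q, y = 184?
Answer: 3*I*sqrt(1958) ≈ 132.75*I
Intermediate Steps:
T(q) = -8*q
sqrt(T(y) - 16150) = sqrt(-8*184 - 16150) = sqrt(-1472 - 16150) = sqrt(-17622) = 3*I*sqrt(1958)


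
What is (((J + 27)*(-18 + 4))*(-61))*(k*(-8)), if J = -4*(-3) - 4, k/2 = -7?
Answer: 3347680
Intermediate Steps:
k = -14 (k = 2*(-7) = -14)
J = 8 (J = 12 - 4 = 8)
(((J + 27)*(-18 + 4))*(-61))*(k*(-8)) = (((8 + 27)*(-18 + 4))*(-61))*(-14*(-8)) = ((35*(-14))*(-61))*112 = -490*(-61)*112 = 29890*112 = 3347680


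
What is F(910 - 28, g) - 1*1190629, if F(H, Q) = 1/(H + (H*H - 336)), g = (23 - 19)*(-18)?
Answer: -926868957629/778470 ≈ -1.1906e+6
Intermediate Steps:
g = -72 (g = 4*(-18) = -72)
F(H, Q) = 1/(-336 + H + H²) (F(H, Q) = 1/(H + (H² - 336)) = 1/(H + (-336 + H²)) = 1/(-336 + H + H²))
F(910 - 28, g) - 1*1190629 = 1/(-336 + (910 - 28) + (910 - 28)²) - 1*1190629 = 1/(-336 + 882 + 882²) - 1190629 = 1/(-336 + 882 + 777924) - 1190629 = 1/778470 - 1190629 = -926868957629/778470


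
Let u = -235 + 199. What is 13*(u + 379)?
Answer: 4459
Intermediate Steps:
u = -36
13*(u + 379) = 13*(-36 + 379) = 13*343 = 4459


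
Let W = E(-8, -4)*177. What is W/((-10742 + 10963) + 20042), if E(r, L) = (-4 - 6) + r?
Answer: -3186/20263 ≈ -0.15723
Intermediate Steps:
E(r, L) = -10 + r
W = -3186 (W = (-10 - 8)*177 = -18*177 = -3186)
W/((-10742 + 10963) + 20042) = -3186/((-10742 + 10963) + 20042) = -3186/(221 + 20042) = -3186/20263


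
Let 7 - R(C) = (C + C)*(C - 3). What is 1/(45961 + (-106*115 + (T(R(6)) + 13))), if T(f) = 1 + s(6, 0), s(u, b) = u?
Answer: 1/33791 ≈ 2.9594e-5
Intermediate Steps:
R(C) = 7 - 2*C*(-3 + C) (R(C) = 7 - (C + C)*(C - 3) = 7 - 2*C*(-3 + C))
T(f) = 7 (T(f) = 1 + 6 = 7)
1/(45961 + (-106*115 + (T(R(6)) + 13))) = 1/(45961 + (-106*115 + (7 + 13))) = 1/(45961 + (-12190 + 20)) = 1/(45961 - 12170) = 1/33791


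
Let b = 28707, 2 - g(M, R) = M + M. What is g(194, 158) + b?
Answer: 28321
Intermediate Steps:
g(M, R) = 2 - 2*M (g(M, R) = 2 - (M + M) = 2 - 2*M)
g(194, 158) + b = (2 - 2*194) + 28707 = (2 - 388) + 28707 = -386 + 28707 = 28321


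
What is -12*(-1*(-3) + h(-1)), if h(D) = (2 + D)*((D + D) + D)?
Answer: 0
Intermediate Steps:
h(D) = 3*D*(2 + D) (h(D) = (2 + D)*(2*D + D) = (2 + D)*(3*D) = 3*D*(2 + D))
-12*(-1*(-3) + h(-1)) = -12*(-1*(-3) + 3*(-1)*(2 - 1)) = -12*(3 + 3*(-1)*1) = -12*(3 - 3) = -12*0 = 0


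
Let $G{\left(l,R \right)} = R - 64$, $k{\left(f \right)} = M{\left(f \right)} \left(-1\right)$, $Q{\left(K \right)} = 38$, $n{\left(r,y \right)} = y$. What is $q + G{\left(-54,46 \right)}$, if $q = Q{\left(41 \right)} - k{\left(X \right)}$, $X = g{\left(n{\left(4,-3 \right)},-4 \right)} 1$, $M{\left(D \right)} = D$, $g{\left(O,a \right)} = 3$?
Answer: $23$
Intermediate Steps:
$X = 3$ ($X = 3 \cdot 1 = 3$)
$k{\left(f \right)} = - f$ ($k{\left(f \right)} = f \left(-1\right) = - f$)
$G{\left(l,R \right)} = -64 + R$
$q = 41$ ($q = 38 - \left(-1\right) 3 = 38 - -3 = 38 + 3 = 41$)
$q + G{\left(-54,46 \right)} = 41 + \left(-64 + 46\right) = 41 - 18 = 23$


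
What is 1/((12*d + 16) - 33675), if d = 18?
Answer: -1/33443 ≈ -2.9902e-5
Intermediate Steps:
1/((12*d + 16) - 33675) = 1/((12*18 + 16) - 33675) = 1/((216 + 16) - 33675) = 1/(232 - 33675) = 1/(-33443) = -1/33443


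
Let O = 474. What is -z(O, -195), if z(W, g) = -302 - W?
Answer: 776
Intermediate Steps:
-z(O, -195) = -(-302 - 1*474) = -(-302 - 474) = -1*(-776) = 776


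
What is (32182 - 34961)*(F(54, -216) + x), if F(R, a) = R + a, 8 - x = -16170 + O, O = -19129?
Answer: -97667955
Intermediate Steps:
x = 35307 (x = 8 - (-16170 - 19129) = 8 - 1*(-35299) = 8 + 35299 = 35307)
(32182 - 34961)*(F(54, -216) + x) = (32182 - 34961)*((54 - 216) + 35307) = -2779*(-162 + 35307) = -2779*35145 = -97667955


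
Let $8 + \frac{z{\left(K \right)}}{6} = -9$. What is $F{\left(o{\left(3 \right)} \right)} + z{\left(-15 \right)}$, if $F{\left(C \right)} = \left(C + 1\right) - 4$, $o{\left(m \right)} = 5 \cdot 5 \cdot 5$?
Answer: $20$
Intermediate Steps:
$z{\left(K \right)} = -102$ ($z{\left(K \right)} = -48 + 6 \left(-9\right) = -48 - 54 = -102$)
$o{\left(m \right)} = 125$ ($o{\left(m \right)} = 25 \cdot 5 = 125$)
$F{\left(C \right)} = -3 + C$ ($F{\left(C \right)} = \left(1 + C\right) - 4 = -3 + C$)
$F{\left(o{\left(3 \right)} \right)} + z{\left(-15 \right)} = \left(-3 + 125\right) - 102 = 122 - 102 = 20$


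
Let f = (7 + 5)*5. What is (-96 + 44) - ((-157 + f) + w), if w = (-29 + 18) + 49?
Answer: 7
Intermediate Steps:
f = 60 (f = 12*5 = 60)
w = 38 (w = -11 + 49 = 38)
(-96 + 44) - ((-157 + f) + w) = (-96 + 44) - ((-157 + 60) + 38) = -52 - (-97 + 38) = -52 - 1*(-59) = -52 + 59 = 7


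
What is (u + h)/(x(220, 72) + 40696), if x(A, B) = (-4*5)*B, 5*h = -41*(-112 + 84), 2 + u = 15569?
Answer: 78983/196280 ≈ 0.40240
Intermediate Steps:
u = 15567 (u = -2 + 15569 = 15567)
h = 1148/5 (h = (-41*(-112 + 84))/5 = (-41*(-28))/5 = (1/5)*1148 = 1148/5 ≈ 229.60)
x(A, B) = -20*B
(u + h)/(x(220, 72) + 40696) = (15567 + 1148/5)/(-20*72 + 40696) = 78983/(5*(-1440 + 40696)) = (78983/5)/39256 = (78983/5)*(1/39256) = 78983/196280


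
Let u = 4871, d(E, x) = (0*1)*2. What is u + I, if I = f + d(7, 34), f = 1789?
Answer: 6660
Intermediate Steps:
d(E, x) = 0 (d(E, x) = 0*2 = 0)
I = 1789 (I = 1789 + 0 = 1789)
u + I = 4871 + 1789 = 6660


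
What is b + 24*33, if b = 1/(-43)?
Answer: 34055/43 ≈ 791.98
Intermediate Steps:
b = -1/43 ≈ -0.023256
b + 24*33 = -1/43 + 24*33 = -1/43 + 792 = 34055/43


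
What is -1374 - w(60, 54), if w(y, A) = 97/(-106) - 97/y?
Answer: -4361269/3180 ≈ -1371.5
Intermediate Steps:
w(y, A) = -97/106 - 97/y (w(y, A) = 97*(-1/106) - 97/y = -97/106 - 97/y)
-1374 - w(60, 54) = -1374 - (-97/106 - 97/60) = -1374 - 1*(-8051/3180) = -1374 + 8051/3180 = -4361269/3180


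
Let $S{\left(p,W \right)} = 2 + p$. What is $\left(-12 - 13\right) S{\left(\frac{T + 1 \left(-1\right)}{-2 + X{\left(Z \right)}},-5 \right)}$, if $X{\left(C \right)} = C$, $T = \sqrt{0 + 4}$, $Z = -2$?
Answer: $- \frac{175}{4} \approx -43.75$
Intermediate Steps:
$T = 2$ ($T = \sqrt{4} = 2$)
$\left(-12 - 13\right) S{\left(\frac{T + 1 \left(-1\right)}{-2 + X{\left(Z \right)}},-5 \right)} = \left(-12 - 13\right) \left(2 + \frac{2 + 1 \left(-1\right)}{-2 - 2}\right) = - 25 \left(2 + \frac{2 - 1}{-4}\right) = - 25 \left(2 + 1 \left(- \frac{1}{4}\right)\right) = - 25 \left(2 - \frac{1}{4}\right) = \left(-25\right) \frac{7}{4} = - \frac{175}{4}$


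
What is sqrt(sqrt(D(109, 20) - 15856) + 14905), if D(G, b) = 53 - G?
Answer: sqrt(14905 + 6*I*sqrt(442)) ≈ 122.09 + 0.5166*I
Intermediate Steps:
sqrt(sqrt(D(109, 20) - 15856) + 14905) = sqrt(sqrt((53 - 1*109) - 15856) + 14905) = sqrt(sqrt((53 - 109) - 15856) + 14905) = sqrt(sqrt(-56 - 15856) + 14905) = sqrt(sqrt(-15912) + 14905) = sqrt(6*I*sqrt(442) + 14905) = sqrt(14905 + 6*I*sqrt(442))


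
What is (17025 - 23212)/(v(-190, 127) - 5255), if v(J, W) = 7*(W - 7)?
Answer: 6187/4415 ≈ 1.4014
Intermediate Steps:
v(J, W) = -49 + 7*W (v(J, W) = 7*(-7 + W) = -49 + 7*W)
(17025 - 23212)/(v(-190, 127) - 5255) = (17025 - 23212)/((-49 + 7*127) - 5255) = -6187/((-49 + 889) - 5255) = -6187/(840 - 5255) = -6187/(-4415) = -6187*(-1/4415) = 6187/4415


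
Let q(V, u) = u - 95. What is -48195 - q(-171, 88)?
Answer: -48188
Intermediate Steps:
q(V, u) = -95 + u
-48195 - q(-171, 88) = -48195 - (-95 + 88) = -48195 - 1*(-7) = -48195 + 7 = -48188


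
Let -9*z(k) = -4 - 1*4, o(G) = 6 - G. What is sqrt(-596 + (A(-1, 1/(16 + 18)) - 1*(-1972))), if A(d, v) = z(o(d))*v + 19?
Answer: sqrt(3628463)/51 ≈ 37.350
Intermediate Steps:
z(k) = 8/9 (z(k) = -(-4 - 1*4)/9 = -(-4 - 4)/9 = -1/9*(-8) = 8/9)
A(d, v) = 19 + 8*v/9 (A(d, v) = 8*v/9 + 19 = 19 + 8*v/9)
sqrt(-596 + (A(-1, 1/(16 + 18)) - 1*(-1972))) = sqrt(-596 + ((19 + 8/(9*(16 + 18))) - 1*(-1972))) = sqrt(-596 + ((19 + (8/9)/34) + 1972)) = sqrt(-596 + ((19 + (8/9)*(1/34)) + 1972)) = sqrt(-596 + ((19 + 4/153) + 1972)) = sqrt(-596 + (2911/153 + 1972)) = sqrt(-596 + 304627/153) = sqrt(213439/153) = sqrt(3628463)/51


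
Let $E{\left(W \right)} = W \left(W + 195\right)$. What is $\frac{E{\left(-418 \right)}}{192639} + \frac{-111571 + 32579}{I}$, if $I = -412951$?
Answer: $\frac{53709754402}{79550467689} \approx 0.67517$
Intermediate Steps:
$E{\left(W \right)} = W \left(195 + W\right)$
$\frac{E{\left(-418 \right)}}{192639} + \frac{-111571 + 32579}{I} = \frac{\left(-418\right) \left(195 - 418\right)}{192639} + \frac{-111571 + 32579}{-412951} = \left(-418\right) \left(-223\right) \frac{1}{192639} - - \frac{78992}{412951} = 93214 \cdot \frac{1}{192639} + \frac{78992}{412951} = \frac{93214}{192639} + \frac{78992}{412951} = \frac{53709754402}{79550467689}$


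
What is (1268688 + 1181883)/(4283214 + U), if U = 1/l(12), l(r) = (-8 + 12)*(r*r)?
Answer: 1411528896/2467131265 ≈ 0.57213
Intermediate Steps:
l(r) = 4*r²
U = 1/576 (U = 1/(4*12²) = 1/(4*144) = 1/576 ≈ 0.0017361)
(1268688 + 1181883)/(4283214 + U) = (1268688 + 1181883)/(4283214 + 1/576) = 2450571/(2467131265/576) = 2450571*(576/2467131265) = 1411528896/2467131265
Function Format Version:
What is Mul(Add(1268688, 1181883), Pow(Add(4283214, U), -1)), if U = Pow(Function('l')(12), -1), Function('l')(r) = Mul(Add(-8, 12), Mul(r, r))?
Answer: Rational(1411528896, 2467131265) ≈ 0.57213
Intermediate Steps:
Function('l')(r) = Mul(4, Pow(r, 2))
U = Rational(1, 576) (U = Pow(Mul(4, Pow(12, 2)), -1) = Pow(Mul(4, 144), -1) = Pow(576, -1) = Rational(1, 576) ≈ 0.0017361)
Mul(Add(1268688, 1181883), Pow(Add(4283214, U), -1)) = Mul(Add(1268688, 1181883), Pow(Add(4283214, Rational(1, 576)), -1)) = Mul(2450571, Pow(Rational(2467131265, 576), -1)) = Mul(2450571, Rational(576, 2467131265)) = Rational(1411528896, 2467131265)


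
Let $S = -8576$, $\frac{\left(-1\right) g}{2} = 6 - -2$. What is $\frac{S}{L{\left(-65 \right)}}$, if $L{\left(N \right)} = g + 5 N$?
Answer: $\frac{8576}{341} \approx 25.15$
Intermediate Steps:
$g = -16$ ($g = - 2 \left(6 - -2\right) = - 2 \left(6 + 2\right) = \left(-2\right) 8 = -16$)
$L{\left(N \right)} = -16 + 5 N$
$\frac{S}{L{\left(-65 \right)}} = - \frac{8576}{-16 + 5 \left(-65\right)} = - \frac{8576}{-16 - 325} = - \frac{8576}{-341} = \left(-8576\right) \left(- \frac{1}{341}\right) = \frac{8576}{341}$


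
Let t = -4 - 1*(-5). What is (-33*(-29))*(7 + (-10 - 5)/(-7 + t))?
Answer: 18183/2 ≈ 9091.5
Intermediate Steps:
t = 1 (t = -4 + 5 = 1)
(-33*(-29))*(7 + (-10 - 5)/(-7 + t)) = (-33*(-29))*(7 + (-10 - 5)/(-7 + 1)) = 957*(7 - 15/(-6)) = 957*(7 - 15*(-⅙)) = 957*(7 + 5/2) = 957*(19/2) = 18183/2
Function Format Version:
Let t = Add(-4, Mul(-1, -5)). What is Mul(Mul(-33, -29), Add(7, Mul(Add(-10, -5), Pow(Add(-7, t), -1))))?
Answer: Rational(18183, 2) ≈ 9091.5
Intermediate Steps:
t = 1 (t = Add(-4, 5) = 1)
Mul(Mul(-33, -29), Add(7, Mul(Add(-10, -5), Pow(Add(-7, t), -1)))) = Mul(Mul(-33, -29), Add(7, Mul(Add(-10, -5), Pow(Add(-7, 1), -1)))) = Mul(957, Add(7, Mul(-15, Pow(-6, -1)))) = Mul(957, Add(7, Mul(-15, Rational(-1, 6)))) = Mul(957, Add(7, Rational(5, 2))) = Mul(957, Rational(19, 2)) = Rational(18183, 2)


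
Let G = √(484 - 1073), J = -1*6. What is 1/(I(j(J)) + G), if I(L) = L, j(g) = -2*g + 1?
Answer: 13/758 - I*√589/758 ≈ 0.01715 - 0.032018*I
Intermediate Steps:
J = -6
j(g) = 1 - 2*g
G = I*√589 (G = √(-589) = I*√589 ≈ 24.269*I)
1/(I(j(J)) + G) = 1/((1 - 2*(-6)) + I*√589) = 1/((1 + 12) + I*√589) = 1/(13 + I*√589)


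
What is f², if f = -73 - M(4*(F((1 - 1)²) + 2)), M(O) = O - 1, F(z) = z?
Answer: 6400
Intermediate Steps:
M(O) = -1 + O
f = -80 (f = -73 - (-1 + 4*((1 - 1)² + 2)) = -73 - (-1 + 4*(0² + 2)) = -73 - (-1 + 4*(0 + 2)) = -73 - (-1 + 4*2) = -73 - (-1 + 8) = -73 - 1*7 = -73 - 7 = -80)
f² = (-80)² = 6400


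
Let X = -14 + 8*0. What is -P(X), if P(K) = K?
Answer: 14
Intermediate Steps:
X = -14 (X = -14 + 0 = -14)
-P(X) = -1*(-14) = 14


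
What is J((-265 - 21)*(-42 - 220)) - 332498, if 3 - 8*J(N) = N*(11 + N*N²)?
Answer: -31526030965695265609/8 ≈ -3.9408e+18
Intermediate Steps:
J(N) = 3/8 - N*(11 + N³)/8 (J(N) = 3/8 - N*(11 + N*N²)/8 = 3/8 - N*(11 + N³)/8)
J((-265 - 21)*(-42 - 220)) - 332498 = (3/8 - 11*(-265 - 21)*(-42 - 220)/8 - (-265 - 21)⁴*(-42 - 220)⁴/8) - 332498 = (3/8 - (-1573)*(-262)/4 - (-286*(-262))⁴/8) - 332498 = (3/8 - 11/8*74932 - ⅛*74932⁴) - 332498 = (3/8 - 206063/2 - ⅛*31526030965691781376) - 332498 = (3/8 - 206063/2 - 3940753870711472672) - 332498 = -31526030965692605625/8 - 332498 = -31526030965695265609/8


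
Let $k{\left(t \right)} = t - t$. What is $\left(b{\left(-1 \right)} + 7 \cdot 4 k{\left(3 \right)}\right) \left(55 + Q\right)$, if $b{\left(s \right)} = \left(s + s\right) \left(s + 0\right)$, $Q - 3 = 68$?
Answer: $252$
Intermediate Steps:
$Q = 71$ ($Q = 3 + 68 = 71$)
$k{\left(t \right)} = 0$
$b{\left(s \right)} = 2 s^{2}$ ($b{\left(s \right)} = 2 s s = 2 s^{2}$)
$\left(b{\left(-1 \right)} + 7 \cdot 4 k{\left(3 \right)}\right) \left(55 + Q\right) = \left(2 \left(-1\right)^{2} + 7 \cdot 4 \cdot 0\right) \left(55 + 71\right) = \left(2 \cdot 1 + 7 \cdot 0\right) 126 = \left(2 + 0\right) 126 = 2 \cdot 126 = 252$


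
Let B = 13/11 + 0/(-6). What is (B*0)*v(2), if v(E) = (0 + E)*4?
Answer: 0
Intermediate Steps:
v(E) = 4*E (v(E) = E*4 = 4*E)
B = 13/11 (B = 13*(1/11) + 0*(-⅙) = 13/11 + 0 = 13/11 ≈ 1.1818)
(B*0)*v(2) = ((13/11)*0)*(4*2) = 0*8 = 0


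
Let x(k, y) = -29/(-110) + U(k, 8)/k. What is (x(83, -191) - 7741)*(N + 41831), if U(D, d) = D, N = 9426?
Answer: -43638723347/110 ≈ -3.9672e+8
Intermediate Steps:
x(k, y) = 139/110 (x(k, y) = -29/(-110) + k/k = -29*(-1/110) + 1 = 29/110 + 1 = 139/110)
(x(83, -191) - 7741)*(N + 41831) = (139/110 - 7741)*(9426 + 41831) = -851371/110*51257 = -43638723347/110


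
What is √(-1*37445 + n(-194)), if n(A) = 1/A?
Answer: I*√1409280214/194 ≈ 193.51*I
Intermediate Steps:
√(-1*37445 + n(-194)) = √(-1*37445 + 1/(-194)) = √(-37445 - 1/194) = √(-7264331/194) = I*√1409280214/194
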